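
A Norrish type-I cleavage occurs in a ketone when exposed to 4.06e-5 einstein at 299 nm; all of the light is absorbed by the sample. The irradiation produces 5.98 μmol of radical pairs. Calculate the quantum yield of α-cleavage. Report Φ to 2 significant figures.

Product: 5.98 μmol = 5.98e-6 mol.
Φ = 5.98e-6 mol / 4.06e-5 mol photons = 0.15.

Φ = 0.15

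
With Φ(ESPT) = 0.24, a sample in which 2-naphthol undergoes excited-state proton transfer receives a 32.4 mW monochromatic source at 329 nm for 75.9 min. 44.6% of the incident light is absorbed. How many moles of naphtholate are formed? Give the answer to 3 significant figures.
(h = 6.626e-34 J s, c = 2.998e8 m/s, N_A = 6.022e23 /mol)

4.34e-5 mol

Photon energy at 329 nm: hc/λ = (6.626e-34)(2.998e8)/(329e-9) = 6.038e-19 J.
Energy delivered: (32.4 mW)(4554 s) = 147.5 J.
Photons incident: 147.5 / 6.038e-19 = 2.443e20, i.e. 2.443e20/6.022e23 = 4.057e-4 mol.
Photons absorbed: 0.446 × 4.057e-4 = 1.809e-4 mol.
Product: Φ × n_abs = 0.24 × 1.809e-4 = 4.342e-5 mol.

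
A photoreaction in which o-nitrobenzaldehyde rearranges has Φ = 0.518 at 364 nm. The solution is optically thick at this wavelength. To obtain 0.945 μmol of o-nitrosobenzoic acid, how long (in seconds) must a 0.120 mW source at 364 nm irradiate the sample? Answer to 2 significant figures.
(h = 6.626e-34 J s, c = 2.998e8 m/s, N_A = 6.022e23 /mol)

t ≈ 5000 s

Product: 0.945 μmol = 9.45e-7 mol.
Photons that must be absorbed: 9.45e-7 / 0.518 = 1.824e-6 mol.
Photon energy: hc/λ = 5.457e-19 J; per mole, 3.286e5 J mol⁻¹.
Energy required: 1.824e-6 × 3.286e5 = 0.5994 J.
Time: 0.5994 J / 0.00012 W = 5000 s.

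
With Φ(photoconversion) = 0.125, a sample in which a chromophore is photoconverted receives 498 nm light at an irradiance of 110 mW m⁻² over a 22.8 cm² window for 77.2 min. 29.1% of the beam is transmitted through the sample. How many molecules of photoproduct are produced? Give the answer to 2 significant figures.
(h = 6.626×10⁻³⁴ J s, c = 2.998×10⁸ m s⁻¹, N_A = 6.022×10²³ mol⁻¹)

2.6×10¹⁷ molecules

Photon energy at 498 nm: hc/λ = (6.626×10⁻³⁴)(2.998×10⁸)/(498×10⁻⁹) = 3.989×10⁻¹⁹ J.
Energy delivered: (110 mW m⁻²)(22.8×10⁻⁴ m²)(4632 s) = 1.162 J.
Photons incident: 1.162 / 3.989×10⁻¹⁹ = 2.913×10¹⁸, i.e. 2.913×10¹⁸/6.022×10²³ = 4.837×10⁻⁶ mol.
Fraction absorbed: 1 − 29.1/100 = 0.7090.
Photons absorbed: 0.7090 × 4.837×10⁻⁶ = 3.429×10⁻⁶ mol.
Product: Φ × n_abs = 0.125 × 3.429×10⁻⁶ = 4.286×10⁻⁷ mol.
As a count: 4.286×10⁻⁷ × 6.022×10²³ = 2.6×10¹⁷.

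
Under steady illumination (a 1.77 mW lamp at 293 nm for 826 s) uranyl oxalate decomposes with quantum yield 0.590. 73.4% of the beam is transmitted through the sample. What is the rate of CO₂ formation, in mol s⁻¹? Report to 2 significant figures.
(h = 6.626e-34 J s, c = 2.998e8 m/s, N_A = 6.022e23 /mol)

Photon energy at 293 nm: hc/λ = (6.626e-34)(2.998e8)/(293e-9) = 6.780e-19 J.
Energy delivered: (1.77 mW)(826 s) = 1.462 J.
Photons incident: 1.462 / 6.780e-19 = 2.156e18, i.e. 2.156e18/6.022e23 = 3.580e-6 mol.
Fraction absorbed: 1 − 73.4/100 = 0.2660.
Photons absorbed: 0.2660 × 3.580e-6 = 9.523e-7 mol.
Product formed: 0.590 × 9.523e-7 = 5.619e-7 mol.
Rate: 5.619e-7 / 826 s = 6.8e-10 mol s⁻¹.

6.8e-10 mol s⁻¹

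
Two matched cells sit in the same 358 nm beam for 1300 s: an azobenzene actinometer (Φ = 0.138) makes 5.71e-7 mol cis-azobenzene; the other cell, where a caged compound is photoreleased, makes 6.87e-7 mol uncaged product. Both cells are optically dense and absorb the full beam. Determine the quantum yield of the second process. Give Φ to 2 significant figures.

Φ = 0.17

Photons absorbed by the actinometer: 5.71e-7 / 0.138 = 4.138e-6 mol.
Φ(unknown) = 6.87e-7 / 4.138e-6 = 0.17.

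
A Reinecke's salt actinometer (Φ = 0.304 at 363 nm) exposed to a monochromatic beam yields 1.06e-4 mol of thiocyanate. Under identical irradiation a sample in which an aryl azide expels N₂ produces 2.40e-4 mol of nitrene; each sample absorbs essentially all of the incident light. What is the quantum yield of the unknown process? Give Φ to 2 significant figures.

Photons absorbed by the actinometer: 1.06e-4 / 0.304 = 3.487e-4 mol.
Φ(unknown) = 2.40e-4 / 3.487e-4 = 0.69.

Φ = 0.69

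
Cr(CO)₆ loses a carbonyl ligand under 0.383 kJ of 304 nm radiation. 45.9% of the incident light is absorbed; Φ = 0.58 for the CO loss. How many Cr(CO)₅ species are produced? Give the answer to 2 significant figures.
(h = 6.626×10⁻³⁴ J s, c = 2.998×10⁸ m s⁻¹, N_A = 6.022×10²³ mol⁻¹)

1.6×10²⁰ species

Photon energy at 304 nm: hc/λ = (6.626×10⁻³⁴)(2.998×10⁸)/(304×10⁻⁹) = 6.534×10⁻¹⁹ J.
Incident energy: 0.383 kJ = 383 J.
Photons incident: 383 / 6.534×10⁻¹⁹ = 5.862×10²⁰, i.e. 5.862×10²⁰/6.022×10²³ = 9.734×10⁻⁴ mol.
Photons absorbed: 0.459 × 9.734×10⁻⁴ = 4.468×10⁻⁴ mol.
Product: Φ × n_abs = 0.58 × 4.468×10⁻⁴ = 2.591×10⁻⁴ mol.
As a count: 2.591×10⁻⁴ × 6.022×10²³ = 1.6×10²⁰.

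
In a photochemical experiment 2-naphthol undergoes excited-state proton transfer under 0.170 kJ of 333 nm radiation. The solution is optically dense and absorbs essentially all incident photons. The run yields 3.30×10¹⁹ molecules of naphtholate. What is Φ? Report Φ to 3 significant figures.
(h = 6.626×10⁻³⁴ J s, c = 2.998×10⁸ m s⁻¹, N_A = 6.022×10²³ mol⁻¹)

Φ = 0.116

Product: 3.30×10¹⁹ / 6.022×10²³ = 5.480×10⁻⁵ mol.
Photon energy at 333 nm: hc/λ = (6.626×10⁻³⁴)(2.998×10⁸)/(333×10⁻⁹) = 5.965×10⁻¹⁹ J.
Incident energy: 0.170 kJ = 170 J.
Photons incident: 170 / 5.965×10⁻¹⁹ = 2.850×10²⁰, i.e. 2.850×10²⁰/6.022×10²³ = 4.733×10⁻⁴ mol.
Φ = 5.480×10⁻⁵ mol / 4.733×10⁻⁴ mol photons = 0.116.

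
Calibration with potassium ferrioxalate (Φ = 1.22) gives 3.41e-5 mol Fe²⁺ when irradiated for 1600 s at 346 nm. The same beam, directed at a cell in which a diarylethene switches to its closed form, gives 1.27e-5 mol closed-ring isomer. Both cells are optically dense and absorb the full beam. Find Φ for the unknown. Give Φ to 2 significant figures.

Φ = 0.45

Photons absorbed by the actinometer: 3.41e-5 / 1.22 = 2.795e-5 mol.
Φ(unknown) = 1.27e-5 / 2.795e-5 = 0.45.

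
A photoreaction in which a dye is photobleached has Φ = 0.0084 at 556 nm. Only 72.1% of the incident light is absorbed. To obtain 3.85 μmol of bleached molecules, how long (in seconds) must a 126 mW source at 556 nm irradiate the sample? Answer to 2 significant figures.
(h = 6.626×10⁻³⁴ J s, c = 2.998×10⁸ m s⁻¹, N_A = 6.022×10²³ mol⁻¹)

t ≈ 1100 s

Product: 3.85 μmol = 3.85×10⁻⁶ mol.
Photons that must be absorbed: 3.85×10⁻⁶ / 0.0084 = 4.583×10⁻⁴ mol.
Incident photons needed: 4.583×10⁻⁴ / 0.721 = 6.356×10⁻⁴ mol.
Photon energy: hc/λ = 3.573×10⁻¹⁹ J; per mole, 2.152×10⁵ J mol⁻¹.
Energy required: 6.356×10⁻⁴ × 2.152×10⁵ = 136.8 J.
Time: 136.8 J / 0.126 W = 1100 s.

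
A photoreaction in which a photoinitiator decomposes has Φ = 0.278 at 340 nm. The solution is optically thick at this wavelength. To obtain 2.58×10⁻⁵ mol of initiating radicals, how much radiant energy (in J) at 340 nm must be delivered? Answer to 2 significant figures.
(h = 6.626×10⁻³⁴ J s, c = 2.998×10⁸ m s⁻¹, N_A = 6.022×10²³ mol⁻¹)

33 J

Photons that must be absorbed: 2.58×10⁻⁵ / 0.278 = 9.281×10⁻⁵ mol.
Photon energy: hc/λ = 5.843×10⁻¹⁹ J; per mole, 3.519×10⁵ J mol⁻¹.
Energy required: 9.281×10⁻⁵ × 3.519×10⁵ = 33 J.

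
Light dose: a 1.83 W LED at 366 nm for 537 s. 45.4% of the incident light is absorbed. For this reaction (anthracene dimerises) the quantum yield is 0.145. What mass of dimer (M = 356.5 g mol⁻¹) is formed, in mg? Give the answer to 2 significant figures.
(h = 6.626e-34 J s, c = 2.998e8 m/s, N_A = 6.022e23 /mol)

71 mg

Photon energy at 366 nm: hc/λ = (6.626e-34)(2.998e8)/(366e-9) = 5.428e-19 J.
Energy delivered: (1.83 W)(537 s) = 982.7 J.
Photons incident: 982.7 / 5.428e-19 = 1.810e21, i.e. 1.810e21/6.022e23 = 0.003006 mol.
Photons absorbed: 0.454 × 0.003006 = 0.001365 mol.
Product: Φ × n_abs = 0.145 × 0.001365 = 1.979e-4 mol.
Mass: 1.979e-4 × 356.5 = 0.07055 g = 71 mg.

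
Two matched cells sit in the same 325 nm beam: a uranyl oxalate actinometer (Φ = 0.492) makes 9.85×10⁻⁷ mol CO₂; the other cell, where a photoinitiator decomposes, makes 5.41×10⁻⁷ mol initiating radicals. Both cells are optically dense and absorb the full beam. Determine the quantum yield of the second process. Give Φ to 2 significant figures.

Photons absorbed by the actinometer: 9.85×10⁻⁷ / 0.492 = 2.002×10⁻⁶ mol.
Φ(unknown) = 5.41×10⁻⁷ / 2.002×10⁻⁶ = 0.27.

Φ = 0.27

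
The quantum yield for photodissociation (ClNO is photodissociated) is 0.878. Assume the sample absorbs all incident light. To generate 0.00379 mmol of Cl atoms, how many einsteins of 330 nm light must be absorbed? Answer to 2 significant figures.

4.3×10⁻⁶ einstein

Product: 0.00379 mmol = 3.79×10⁻⁶ mol.
Photons that must be absorbed: 3.79×10⁻⁶ / 0.878 = 4.317×10⁻⁶ mol.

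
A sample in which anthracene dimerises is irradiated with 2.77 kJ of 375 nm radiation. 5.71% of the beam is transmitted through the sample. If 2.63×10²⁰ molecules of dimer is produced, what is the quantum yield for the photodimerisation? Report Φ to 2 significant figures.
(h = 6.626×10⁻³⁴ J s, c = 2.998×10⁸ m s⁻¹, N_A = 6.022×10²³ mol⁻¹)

Φ = 0.053

Product: 2.63×10²⁰ / 6.022×10²³ = 4.367×10⁻⁴ mol.
Photon energy at 375 nm: hc/λ = (6.626×10⁻³⁴)(2.998×10⁸)/(375×10⁻⁹) = 5.297×10⁻¹⁹ J.
Incident energy: 2.77 kJ = 2770 J.
Photons incident: 2770 / 5.297×10⁻¹⁹ = 5.229×10²¹, i.e. 5.229×10²¹/6.022×10²³ = 0.008683 mol.
Fraction absorbed: 1 − 5.71/100 = 0.9429.
Photons absorbed: 0.9429 × 0.008683 = 0.008187 mol.
Φ = 4.367×10⁻⁴ mol / 0.008187 mol photons = 0.053.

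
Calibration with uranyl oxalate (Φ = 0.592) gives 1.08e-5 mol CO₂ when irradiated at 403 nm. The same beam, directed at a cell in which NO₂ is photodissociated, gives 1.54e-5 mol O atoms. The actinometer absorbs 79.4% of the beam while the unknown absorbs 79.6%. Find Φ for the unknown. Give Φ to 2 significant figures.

Φ = 0.84

Photons absorbed by the actinometer: 1.08e-5 / 0.592 = 1.824e-5 mol.
Incident flux: 1.824e-5 / 0.794 = 2.297e-5 einstein.
Absorbed by unknown: 0.796 × 2.297e-5 = 1.828e-5 mol.
Φ(unknown) = 1.54e-5 / 1.828e-5 = 0.84.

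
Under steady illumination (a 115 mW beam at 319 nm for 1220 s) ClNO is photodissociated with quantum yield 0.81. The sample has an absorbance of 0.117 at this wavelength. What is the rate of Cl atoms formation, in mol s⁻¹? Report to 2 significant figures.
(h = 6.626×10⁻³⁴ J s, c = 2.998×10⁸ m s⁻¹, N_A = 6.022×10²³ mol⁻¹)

Photon energy at 319 nm: hc/λ = (6.626×10⁻³⁴)(2.998×10⁸)/(319×10⁻⁹) = 6.227×10⁻¹⁹ J.
Energy delivered: (115 mW)(1220 s) = 140.3 J.
Photons incident: 140.3 / 6.227×10⁻¹⁹ = 2.253×10²⁰, i.e. 2.253×10²⁰/6.022×10²³ = 3.741×10⁻⁴ mol.
Fraction absorbed: 1 − 10^(−0.117) = 0.2362.
Photons absorbed: 0.2362 × 3.741×10⁻⁴ = 8.836×10⁻⁵ mol.
Product formed: 0.81 × 8.836×10⁻⁵ = 7.157×10⁻⁵ mol.
Rate: 7.157×10⁻⁵ / 1220 s = 5.9×10⁻⁸ mol s⁻¹.

5.9×10⁻⁸ mol s⁻¹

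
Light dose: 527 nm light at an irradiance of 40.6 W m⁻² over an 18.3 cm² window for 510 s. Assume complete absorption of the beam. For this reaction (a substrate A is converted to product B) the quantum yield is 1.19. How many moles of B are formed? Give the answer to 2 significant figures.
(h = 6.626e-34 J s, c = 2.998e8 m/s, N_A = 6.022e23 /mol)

Photon energy at 527 nm: hc/λ = (6.626e-34)(2.998e8)/(527e-9) = 3.769e-19 J.
Energy delivered: (40.6 W m⁻²)(18.3e-4 m²)(510 s) = 37.89 J.
Photons incident: 37.89 / 3.769e-19 = 1.005e20, i.e. 1.005e20/6.022e23 = 1.669e-4 mol.
Product: Φ × n_abs = 1.19 × 1.669e-4 = 1.986e-4 mol.

2.0e-4 mol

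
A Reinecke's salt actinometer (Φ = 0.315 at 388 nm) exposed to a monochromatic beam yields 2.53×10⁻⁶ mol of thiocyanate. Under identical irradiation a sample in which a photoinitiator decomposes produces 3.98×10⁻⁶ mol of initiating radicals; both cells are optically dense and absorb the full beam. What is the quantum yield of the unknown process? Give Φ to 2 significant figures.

Φ = 0.50

Photons absorbed by the actinometer: 2.53×10⁻⁶ / 0.315 = 8.032×10⁻⁶ mol.
Φ(unknown) = 3.98×10⁻⁶ / 8.032×10⁻⁶ = 0.50.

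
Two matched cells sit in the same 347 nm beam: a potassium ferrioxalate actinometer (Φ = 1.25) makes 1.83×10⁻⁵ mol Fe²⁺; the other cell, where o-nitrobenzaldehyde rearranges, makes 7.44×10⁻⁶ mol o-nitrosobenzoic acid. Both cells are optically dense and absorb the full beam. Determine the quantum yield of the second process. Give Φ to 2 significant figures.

Photons absorbed by the actinometer: 1.83×10⁻⁵ / 1.25 = 1.464×10⁻⁵ mol.
Φ(unknown) = 7.44×10⁻⁶ / 1.464×10⁻⁵ = 0.51.

Φ = 0.51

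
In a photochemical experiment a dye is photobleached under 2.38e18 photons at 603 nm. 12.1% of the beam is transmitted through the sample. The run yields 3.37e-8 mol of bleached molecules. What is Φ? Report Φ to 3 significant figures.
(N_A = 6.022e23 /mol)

Φ = 0.00970

Moles of photons: 2.38e18 / 6.022e23 = 3.952e-6 mol.
Fraction absorbed: 1 − 12.1/100 = 0.8790.
Photons absorbed: 0.8790 × 3.952e-6 = 3.474e-6 mol.
Φ = 3.37e-8 mol / 3.474e-6 mol photons = 0.00970.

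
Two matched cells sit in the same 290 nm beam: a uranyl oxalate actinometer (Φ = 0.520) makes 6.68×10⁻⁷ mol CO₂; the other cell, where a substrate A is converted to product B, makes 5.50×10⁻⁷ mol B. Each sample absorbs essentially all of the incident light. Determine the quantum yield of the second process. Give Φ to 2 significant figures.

Φ = 0.43

Photons absorbed by the actinometer: 6.68×10⁻⁷ / 0.520 = 1.285×10⁻⁶ mol.
Φ(unknown) = 5.50×10⁻⁷ / 1.285×10⁻⁶ = 0.43.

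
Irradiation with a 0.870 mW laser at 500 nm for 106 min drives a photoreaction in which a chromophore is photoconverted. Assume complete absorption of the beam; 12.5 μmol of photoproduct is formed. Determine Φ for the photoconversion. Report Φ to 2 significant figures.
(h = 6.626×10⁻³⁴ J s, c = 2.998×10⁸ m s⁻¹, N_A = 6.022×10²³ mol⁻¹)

Product: 12.5 μmol = 1.25×10⁻⁵ mol.
Photon energy at 500 nm: hc/λ = (6.626×10⁻³⁴)(2.998×10⁸)/(500×10⁻⁹) = 3.973×10⁻¹⁹ J.
Energy delivered: (0.870 mW)(6360 s) = 5.533 J.
Photons incident: 5.533 / 3.973×10⁻¹⁹ = 1.393×10¹⁹, i.e. 1.393×10¹⁹/6.022×10²³ = 2.313×10⁻⁵ mol.
Φ = 1.25×10⁻⁵ mol / 2.313×10⁻⁵ mol photons = 0.54.

Φ = 0.54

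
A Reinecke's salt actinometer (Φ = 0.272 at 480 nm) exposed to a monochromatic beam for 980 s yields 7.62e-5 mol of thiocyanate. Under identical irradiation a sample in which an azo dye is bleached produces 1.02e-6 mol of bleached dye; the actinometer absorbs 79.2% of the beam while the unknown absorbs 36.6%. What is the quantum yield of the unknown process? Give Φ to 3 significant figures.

Φ = 0.00788

Photons absorbed by the actinometer: 7.62e-5 / 0.272 = 2.801e-4 mol.
Incident flux: 2.801e-4 / 0.792 = 3.537e-4 einstein.
Absorbed by unknown: 0.366 × 3.537e-4 = 1.295e-4 mol.
Φ(unknown) = 1.02e-6 / 1.295e-4 = 0.00788.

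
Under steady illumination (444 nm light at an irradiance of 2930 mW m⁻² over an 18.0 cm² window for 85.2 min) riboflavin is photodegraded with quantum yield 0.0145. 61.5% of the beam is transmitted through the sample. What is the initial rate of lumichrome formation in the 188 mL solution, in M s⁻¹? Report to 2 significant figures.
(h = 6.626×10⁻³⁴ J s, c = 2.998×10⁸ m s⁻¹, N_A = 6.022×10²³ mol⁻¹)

5.8×10⁻¹⁰ M s⁻¹

Photon energy at 444 nm: hc/λ = (6.626×10⁻³⁴)(2.998×10⁸)/(444×10⁻⁹) = 4.474×10⁻¹⁹ J.
Energy delivered: (2930 mW m⁻²)(18.0×10⁻⁴ m²)(5112 s) = 26.96 J.
Photons incident: 26.96 / 4.474×10⁻¹⁹ = 6.026×10¹⁹, i.e. 6.026×10¹⁹/6.022×10²³ = 1.001×10⁻⁴ mol.
Fraction absorbed: 1 − 61.5/100 = 0.3850.
Photons absorbed: 0.3850 × 1.001×10⁻⁴ = 3.854×10⁻⁵ mol.
Product formed: 0.0145 × 3.854×10⁻⁵ = 5.588×10⁻⁷ mol.
Rate: 5.588×10⁻⁷ mol / (5112 s × 0.188 L) = 5.8×10⁻¹⁰ M s⁻¹.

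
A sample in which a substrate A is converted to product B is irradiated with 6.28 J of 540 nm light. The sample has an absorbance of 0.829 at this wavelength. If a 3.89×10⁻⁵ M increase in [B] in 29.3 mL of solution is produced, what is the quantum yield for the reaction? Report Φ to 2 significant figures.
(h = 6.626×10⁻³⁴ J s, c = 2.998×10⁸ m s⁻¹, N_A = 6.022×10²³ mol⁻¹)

Φ = 0.047

Product: (3.89×10⁻⁵ M)(0.0293 L) = 1.140×10⁻⁶ mol.
Photon energy at 540 nm: hc/λ = (6.626×10⁻³⁴)(2.998×10⁸)/(540×10⁻⁹) = 3.679×10⁻¹⁹ J.
Photons incident: 6.28 / 3.679×10⁻¹⁹ = 1.707×10¹⁹, i.e. 1.707×10¹⁹/6.022×10²³ = 2.835×10⁻⁵ mol.
Fraction absorbed: 1 − 10^(−0.829) = 0.8517.
Photons absorbed: 0.8517 × 2.835×10⁻⁵ = 2.415×10⁻⁵ mol.
Φ = 1.140×10⁻⁶ mol / 2.415×10⁻⁵ mol photons = 0.047.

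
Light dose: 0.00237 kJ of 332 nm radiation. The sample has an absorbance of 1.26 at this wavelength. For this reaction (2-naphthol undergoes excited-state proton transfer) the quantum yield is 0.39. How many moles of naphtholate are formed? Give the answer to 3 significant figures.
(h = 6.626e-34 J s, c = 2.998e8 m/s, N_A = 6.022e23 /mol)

Photon energy at 332 nm: hc/λ = (6.626e-34)(2.998e8)/(332e-9) = 5.983e-19 J.
Incident energy: 0.00237 kJ = 2.37 J.
Photons incident: 2.37 / 5.983e-19 = 3.961e18, i.e. 3.961e18/6.022e23 = 6.578e-6 mol.
Fraction absorbed: 1 − 10^(−1.26) = 0.9450.
Photons absorbed: 0.9450 × 6.578e-6 = 6.216e-6 mol.
Product: Φ × n_abs = 0.39 × 6.216e-6 = 2.424e-6 mol.

2.42e-6 mol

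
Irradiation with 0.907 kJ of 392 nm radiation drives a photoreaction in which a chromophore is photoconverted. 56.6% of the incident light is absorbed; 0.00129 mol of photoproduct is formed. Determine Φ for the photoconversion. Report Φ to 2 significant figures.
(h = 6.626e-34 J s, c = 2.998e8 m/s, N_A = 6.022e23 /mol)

Φ = 0.77

Photon energy at 392 nm: hc/λ = (6.626e-34)(2.998e8)/(392e-9) = 5.068e-19 J.
Incident energy: 0.907 kJ = 907 J.
Photons incident: 907 / 5.068e-19 = 1.790e21, i.e. 1.790e21/6.022e23 = 0.002972 mol.
Photons absorbed: 0.566 × 0.002972 = 0.001682 mol.
Φ = 0.00129 mol / 0.001682 mol photons = 0.77.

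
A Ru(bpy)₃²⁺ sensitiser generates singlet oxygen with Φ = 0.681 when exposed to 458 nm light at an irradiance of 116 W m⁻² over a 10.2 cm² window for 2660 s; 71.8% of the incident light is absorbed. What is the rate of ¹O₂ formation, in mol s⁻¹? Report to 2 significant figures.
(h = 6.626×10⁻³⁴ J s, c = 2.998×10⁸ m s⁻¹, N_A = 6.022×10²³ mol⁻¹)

2.2×10⁻⁷ mol s⁻¹

Photon energy at 458 nm: hc/λ = (6.626×10⁻³⁴)(2.998×10⁸)/(458×10⁻⁹) = 4.337×10⁻¹⁹ J.
Energy delivered: (116 W m⁻²)(10.2×10⁻⁴ m²)(2660 s) = 314.7 J.
Photons incident: 314.7 / 4.337×10⁻¹⁹ = 7.256×10²⁰, i.e. 7.256×10²⁰/6.022×10²³ = 0.001205 mol.
Photons absorbed: 0.718 × 0.001205 = 8.652×10⁻⁴ mol.
Product formed: 0.681 × 8.652×10⁻⁴ = 5.892×10⁻⁴ mol.
Rate: 5.892×10⁻⁴ / 2660 s = 2.2×10⁻⁷ mol s⁻¹.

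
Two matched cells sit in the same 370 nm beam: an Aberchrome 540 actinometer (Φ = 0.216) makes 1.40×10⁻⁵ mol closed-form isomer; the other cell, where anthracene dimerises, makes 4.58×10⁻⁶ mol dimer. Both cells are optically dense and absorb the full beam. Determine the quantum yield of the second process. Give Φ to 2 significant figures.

Φ = 0.071

Photons absorbed by the actinometer: 1.40×10⁻⁵ / 0.216 = 6.481×10⁻⁵ mol.
Φ(unknown) = 4.58×10⁻⁶ / 6.481×10⁻⁵ = 0.071.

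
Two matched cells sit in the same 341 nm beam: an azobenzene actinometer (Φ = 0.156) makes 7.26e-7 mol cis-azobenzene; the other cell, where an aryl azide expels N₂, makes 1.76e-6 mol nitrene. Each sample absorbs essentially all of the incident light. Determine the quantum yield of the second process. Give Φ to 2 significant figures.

Φ = 0.38

Photons absorbed by the actinometer: 7.26e-7 / 0.156 = 4.654e-6 mol.
Φ(unknown) = 1.76e-6 / 4.654e-6 = 0.38.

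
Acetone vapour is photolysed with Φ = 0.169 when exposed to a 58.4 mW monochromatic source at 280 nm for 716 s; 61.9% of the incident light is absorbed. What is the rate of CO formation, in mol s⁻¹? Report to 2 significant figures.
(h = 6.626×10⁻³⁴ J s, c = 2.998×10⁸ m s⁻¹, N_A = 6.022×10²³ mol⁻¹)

Photon energy at 280 nm: hc/λ = (6.626×10⁻³⁴)(2.998×10⁸)/(280×10⁻⁹) = 7.095×10⁻¹⁹ J.
Energy delivered: (58.4 mW)(716 s) = 41.81 J.
Photons incident: 41.81 / 7.095×10⁻¹⁹ = 5.893×10¹⁹, i.e. 5.893×10¹⁹/6.022×10²³ = 9.786×10⁻⁵ mol.
Photons absorbed: 0.619 × 9.786×10⁻⁵ = 6.058×10⁻⁵ mol.
Product formed: 0.169 × 6.058×10⁻⁵ = 1.024×10⁻⁵ mol.
Rate: 1.024×10⁻⁵ / 716 s = 1.4×10⁻⁸ mol s⁻¹.

1.4×10⁻⁸ mol s⁻¹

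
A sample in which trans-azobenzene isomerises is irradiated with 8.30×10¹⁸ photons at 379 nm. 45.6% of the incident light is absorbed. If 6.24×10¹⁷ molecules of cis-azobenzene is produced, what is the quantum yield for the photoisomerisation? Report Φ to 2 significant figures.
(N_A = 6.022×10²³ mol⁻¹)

Product: 6.24×10¹⁷ / 6.022×10²³ = 1.036×10⁻⁶ mol.
Moles of photons: 8.30×10¹⁸ / 6.022×10²³ = 1.378×10⁻⁵ mol.
Photons absorbed: 0.456 × 1.378×10⁻⁵ = 6.284×10⁻⁶ mol.
Φ = 1.036×10⁻⁶ mol / 6.284×10⁻⁶ mol photons = 0.16.

Φ = 0.16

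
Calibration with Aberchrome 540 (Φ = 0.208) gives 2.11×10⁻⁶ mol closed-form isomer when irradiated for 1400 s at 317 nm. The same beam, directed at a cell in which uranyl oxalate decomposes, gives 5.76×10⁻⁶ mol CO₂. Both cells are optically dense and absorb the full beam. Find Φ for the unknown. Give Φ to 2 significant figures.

Φ = 0.57

Photons absorbed by the actinometer: 2.11×10⁻⁶ / 0.208 = 1.014×10⁻⁵ mol.
Φ(unknown) = 5.76×10⁻⁶ / 1.014×10⁻⁵ = 0.57.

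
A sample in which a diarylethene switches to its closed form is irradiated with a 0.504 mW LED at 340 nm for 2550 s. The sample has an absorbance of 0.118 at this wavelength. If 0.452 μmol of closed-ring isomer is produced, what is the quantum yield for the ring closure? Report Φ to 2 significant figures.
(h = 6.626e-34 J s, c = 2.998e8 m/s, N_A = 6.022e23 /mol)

Φ = 0.52

Product: 0.452 μmol = 4.52e-7 mol.
Photon energy at 340 nm: hc/λ = (6.626e-34)(2.998e8)/(340e-9) = 5.843e-19 J.
Energy delivered: (0.504 mW)(2550 s) = 1.285 J.
Photons incident: 1.285 / 5.843e-19 = 2.199e18, i.e. 2.199e18/6.022e23 = 3.652e-6 mol.
Fraction absorbed: 1 − 10^(−0.118) = 0.2379.
Photons absorbed: 0.2379 × 3.652e-6 = 8.688e-7 mol.
Φ = 4.52e-7 mol / 8.688e-7 mol photons = 0.52.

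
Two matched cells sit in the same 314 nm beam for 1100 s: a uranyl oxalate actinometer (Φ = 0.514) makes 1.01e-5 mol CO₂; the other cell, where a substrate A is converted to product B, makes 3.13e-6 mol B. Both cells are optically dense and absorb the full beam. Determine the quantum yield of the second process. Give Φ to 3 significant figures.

Photons absorbed by the actinometer: 1.01e-5 / 0.514 = 1.965e-5 mol.
Φ(unknown) = 3.13e-6 / 1.965e-5 = 0.159.

Φ = 0.159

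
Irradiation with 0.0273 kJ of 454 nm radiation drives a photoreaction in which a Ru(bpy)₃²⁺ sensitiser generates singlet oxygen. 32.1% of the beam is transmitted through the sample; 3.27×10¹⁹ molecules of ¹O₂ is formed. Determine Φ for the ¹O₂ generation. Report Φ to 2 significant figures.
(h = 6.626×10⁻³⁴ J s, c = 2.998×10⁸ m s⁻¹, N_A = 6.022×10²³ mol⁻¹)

Product: 3.27×10¹⁹ / 6.022×10²³ = 5.430×10⁻⁵ mol.
Photon energy at 454 nm: hc/λ = (6.626×10⁻³⁴)(2.998×10⁸)/(454×10⁻⁹) = 4.375×10⁻¹⁹ J.
Incident energy: 0.0273 kJ = 27.3 J.
Photons incident: 27.3 / 4.375×10⁻¹⁹ = 6.240×10¹⁹, i.e. 6.240×10¹⁹/6.022×10²³ = 1.036×10⁻⁴ mol.
Fraction absorbed: 1 − 32.1/100 = 0.6790.
Photons absorbed: 0.6790 × 1.036×10⁻⁴ = 7.034×10⁻⁵ mol.
Φ = 5.430×10⁻⁵ mol / 7.034×10⁻⁵ mol photons = 0.77.

Φ = 0.77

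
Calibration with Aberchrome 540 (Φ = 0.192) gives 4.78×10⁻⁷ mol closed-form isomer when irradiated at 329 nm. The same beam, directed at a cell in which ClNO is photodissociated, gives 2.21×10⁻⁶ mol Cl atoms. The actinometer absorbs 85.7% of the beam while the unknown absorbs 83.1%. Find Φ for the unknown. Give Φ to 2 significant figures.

Photons absorbed by the actinometer: 4.78×10⁻⁷ / 0.192 = 2.490×10⁻⁶ mol.
Incident flux: 2.490×10⁻⁶ / 0.857 = 2.905×10⁻⁶ einstein.
Absorbed by unknown: 0.831 × 2.905×10⁻⁶ = 2.414×10⁻⁶ mol.
Φ(unknown) = 2.21×10⁻⁶ / 2.414×10⁻⁶ = 0.92.

Φ = 0.92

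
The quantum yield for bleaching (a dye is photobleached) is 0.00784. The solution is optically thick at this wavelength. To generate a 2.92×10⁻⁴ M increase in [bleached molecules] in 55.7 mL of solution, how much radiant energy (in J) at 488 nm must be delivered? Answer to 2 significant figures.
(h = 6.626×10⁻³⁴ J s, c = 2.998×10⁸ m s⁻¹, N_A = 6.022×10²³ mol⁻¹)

510 J

Product: (2.92×10⁻⁴ M)(0.0557 L) = 1.626×10⁻⁵ mol.
Photons that must be absorbed: 1.626×10⁻⁵ / 0.00784 = 0.002074 mol.
Photon energy: hc/λ = 4.071×10⁻¹⁹ J; per mole, 2.452×10⁵ J mol⁻¹.
Energy required: 0.002074 × 2.452×10⁵ = 510 J.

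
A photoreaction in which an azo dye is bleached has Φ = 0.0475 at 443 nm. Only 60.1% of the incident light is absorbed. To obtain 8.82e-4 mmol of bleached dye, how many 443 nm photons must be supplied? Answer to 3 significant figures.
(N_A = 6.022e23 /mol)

Product: 8.82e-4 mmol = 8.82e-7 mol.
Photons that must be absorbed: 8.82e-7 / 0.0475 = 1.857e-5 mol.
Incident photons needed: 1.857e-5 / 0.601 = 3.090e-5 mol.
Photon count: 3.090e-5 × 6.022e23 = 1.86e19.

1.86e19 photons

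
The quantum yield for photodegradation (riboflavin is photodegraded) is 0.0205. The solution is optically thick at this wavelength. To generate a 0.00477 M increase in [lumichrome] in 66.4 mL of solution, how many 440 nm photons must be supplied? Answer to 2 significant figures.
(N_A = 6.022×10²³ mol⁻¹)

Product: (0.00477 M)(0.0664 L) = 3.167×10⁻⁴ mol.
Photons that must be absorbed: 3.167×10⁻⁴ / 0.0205 = 0.01545 mol.
Photon count: 0.01545 × 6.022×10²³ = 9.3×10²¹.

9.3×10²¹ photons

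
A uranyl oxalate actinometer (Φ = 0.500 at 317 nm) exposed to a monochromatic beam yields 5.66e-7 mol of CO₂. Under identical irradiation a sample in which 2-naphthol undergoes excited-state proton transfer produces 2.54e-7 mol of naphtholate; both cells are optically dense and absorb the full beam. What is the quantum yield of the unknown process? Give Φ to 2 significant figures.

Photons absorbed by the actinometer: 5.66e-7 / 0.500 = 1.132e-6 mol.
Φ(unknown) = 2.54e-7 / 1.132e-6 = 0.22.

Φ = 0.22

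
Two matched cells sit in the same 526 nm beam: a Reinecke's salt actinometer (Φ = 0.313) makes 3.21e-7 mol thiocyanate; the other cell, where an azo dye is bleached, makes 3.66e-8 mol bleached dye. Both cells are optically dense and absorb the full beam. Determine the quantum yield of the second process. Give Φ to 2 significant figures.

Φ = 0.036

Photons absorbed by the actinometer: 3.21e-7 / 0.313 = 1.026e-6 mol.
Φ(unknown) = 3.66e-8 / 1.026e-6 = 0.036.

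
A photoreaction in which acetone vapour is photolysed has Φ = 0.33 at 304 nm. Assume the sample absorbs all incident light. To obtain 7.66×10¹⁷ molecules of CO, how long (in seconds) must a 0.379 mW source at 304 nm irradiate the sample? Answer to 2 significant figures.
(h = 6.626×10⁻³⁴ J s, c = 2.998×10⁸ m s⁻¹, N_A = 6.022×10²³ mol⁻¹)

Product: 7.66×10¹⁷ / 6.022×10²³ = 1.272×10⁻⁶ mol.
Photons that must be absorbed: 1.272×10⁻⁶ / 0.33 = 3.855×10⁻⁶ mol.
Photon energy: hc/λ = 6.534×10⁻¹⁹ J; per mole, 3.935×10⁵ J mol⁻¹.
Energy required: 3.855×10⁻⁶ × 3.935×10⁵ = 1.517 J.
Time: 1.517 J / 0.000379 W = 4000 s.

t ≈ 4000 s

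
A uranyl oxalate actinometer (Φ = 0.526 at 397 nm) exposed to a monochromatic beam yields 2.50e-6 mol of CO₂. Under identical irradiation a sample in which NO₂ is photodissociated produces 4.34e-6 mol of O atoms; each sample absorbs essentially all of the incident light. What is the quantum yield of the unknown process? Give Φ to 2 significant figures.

Photons absorbed by the actinometer: 2.50e-6 / 0.526 = 4.753e-6 mol.
Φ(unknown) = 4.34e-6 / 4.753e-6 = 0.91.

Φ = 0.91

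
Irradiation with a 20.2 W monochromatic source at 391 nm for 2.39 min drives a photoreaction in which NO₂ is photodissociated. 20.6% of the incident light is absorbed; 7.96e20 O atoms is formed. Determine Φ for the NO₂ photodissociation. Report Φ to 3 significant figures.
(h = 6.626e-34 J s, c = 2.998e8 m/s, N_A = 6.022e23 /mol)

Product: 7.96e20 / 6.022e23 = 0.001322 mol.
Photon energy at 391 nm: hc/λ = (6.626e-34)(2.998e8)/(391e-9) = 5.080e-19 J.
Energy delivered: (20.2 W)(143.4 s) = 2897 J.
Photons incident: 2897 / 5.080e-19 = 5.703e21, i.e. 5.703e21/6.022e23 = 0.009470 mol.
Photons absorbed: 0.206 × 0.009470 = 0.001951 mol.
Φ = 0.001322 mol / 0.001951 mol photons = 0.678.

Φ = 0.678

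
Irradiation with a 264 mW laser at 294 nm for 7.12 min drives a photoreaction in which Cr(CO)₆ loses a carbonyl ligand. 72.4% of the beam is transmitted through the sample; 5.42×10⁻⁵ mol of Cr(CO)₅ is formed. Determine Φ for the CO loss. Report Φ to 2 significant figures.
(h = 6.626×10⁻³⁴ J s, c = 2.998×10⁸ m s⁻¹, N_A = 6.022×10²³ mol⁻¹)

Φ = 0.71

Photon energy at 294 nm: hc/λ = (6.626×10⁻³⁴)(2.998×10⁸)/(294×10⁻⁹) = 6.757×10⁻¹⁹ J.
Energy delivered: (264 mW)(427.2 s) = 112.8 J.
Photons incident: 112.8 / 6.757×10⁻¹⁹ = 1.669×10²⁰, i.e. 1.669×10²⁰/6.022×10²³ = 2.772×10⁻⁴ mol.
Fraction absorbed: 1 − 72.4/100 = 0.2760.
Photons absorbed: 0.2760 × 2.772×10⁻⁴ = 7.651×10⁻⁵ mol.
Φ = 5.42×10⁻⁵ mol / 7.651×10⁻⁵ mol photons = 0.71.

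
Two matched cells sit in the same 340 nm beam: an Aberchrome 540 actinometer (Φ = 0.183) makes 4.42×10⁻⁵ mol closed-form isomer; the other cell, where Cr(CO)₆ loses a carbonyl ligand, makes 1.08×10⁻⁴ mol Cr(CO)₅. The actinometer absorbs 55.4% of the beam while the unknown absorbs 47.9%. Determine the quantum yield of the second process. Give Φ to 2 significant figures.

Photons absorbed by the actinometer: 4.42×10⁻⁵ / 0.183 = 2.415×10⁻⁴ mol.
Incident flux: 2.415×10⁻⁴ / 0.554 = 4.359×10⁻⁴ einstein.
Absorbed by unknown: 0.479 × 4.359×10⁻⁴ = 2.088×10⁻⁴ mol.
Φ(unknown) = 1.08×10⁻⁴ / 2.088×10⁻⁴ = 0.52.

Φ = 0.52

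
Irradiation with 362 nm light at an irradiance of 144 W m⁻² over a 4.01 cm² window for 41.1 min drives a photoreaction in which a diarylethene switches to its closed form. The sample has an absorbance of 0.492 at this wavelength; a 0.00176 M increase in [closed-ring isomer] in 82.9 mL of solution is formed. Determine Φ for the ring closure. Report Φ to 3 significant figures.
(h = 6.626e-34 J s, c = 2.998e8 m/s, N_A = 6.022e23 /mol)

Φ = 0.499

Product: (0.00176 M)(0.0829 L) = 1.459e-4 mol.
Photon energy at 362 nm: hc/λ = (6.626e-34)(2.998e8)/(362e-9) = 5.487e-19 J.
Energy delivered: (144 W m⁻²)(4.01e-4 m²)(2466 s) = 142.4 J.
Photons incident: 142.4 / 5.487e-19 = 2.595e20, i.e. 2.595e20/6.022e23 = 4.309e-4 mol.
Fraction absorbed: 1 − 10^(−0.492) = 0.6779.
Photons absorbed: 0.6779 × 4.309e-4 = 2.921e-4 mol.
Φ = 1.459e-4 mol / 2.921e-4 mol photons = 0.499.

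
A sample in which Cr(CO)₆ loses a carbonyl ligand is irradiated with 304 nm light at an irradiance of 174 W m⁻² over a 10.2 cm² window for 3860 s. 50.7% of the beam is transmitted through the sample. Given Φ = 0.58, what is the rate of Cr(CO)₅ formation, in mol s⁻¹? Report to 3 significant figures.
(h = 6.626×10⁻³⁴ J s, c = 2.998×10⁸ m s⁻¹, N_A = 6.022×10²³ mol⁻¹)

1.29×10⁻⁷ mol s⁻¹

Photon energy at 304 nm: hc/λ = (6.626×10⁻³⁴)(2.998×10⁸)/(304×10⁻⁹) = 6.534×10⁻¹⁹ J.
Energy delivered: (174 W m⁻²)(10.2×10⁻⁴ m²)(3860 s) = 685.1 J.
Photons incident: 685.1 / 6.534×10⁻¹⁹ = 1.049×10²¹, i.e. 1.049×10²¹/6.022×10²³ = 0.001742 mol.
Fraction absorbed: 1 − 50.7/100 = 0.4930.
Photons absorbed: 0.4930 × 0.001742 = 8.588×10⁻⁴ mol.
Product formed: 0.58 × 8.588×10⁻⁴ = 4.981×10⁻⁴ mol.
Rate: 4.981×10⁻⁴ / 3860 s = 1.29×10⁻⁷ mol s⁻¹.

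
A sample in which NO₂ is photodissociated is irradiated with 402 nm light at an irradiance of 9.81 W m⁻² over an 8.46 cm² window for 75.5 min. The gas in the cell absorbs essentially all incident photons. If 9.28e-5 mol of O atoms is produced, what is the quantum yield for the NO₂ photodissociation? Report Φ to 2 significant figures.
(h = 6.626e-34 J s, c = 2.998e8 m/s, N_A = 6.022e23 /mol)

Φ = 0.73

Photon energy at 402 nm: hc/λ = (6.626e-34)(2.998e8)/(402e-9) = 4.941e-19 J.
Energy delivered: (9.81 W m⁻²)(8.46e-4 m²)(4530 s) = 37.60 J.
Photons incident: 37.60 / 4.941e-19 = 7.610e19, i.e. 7.610e19/6.022e23 = 1.264e-4 mol.
Φ = 9.28e-5 mol / 1.264e-4 mol photons = 0.73.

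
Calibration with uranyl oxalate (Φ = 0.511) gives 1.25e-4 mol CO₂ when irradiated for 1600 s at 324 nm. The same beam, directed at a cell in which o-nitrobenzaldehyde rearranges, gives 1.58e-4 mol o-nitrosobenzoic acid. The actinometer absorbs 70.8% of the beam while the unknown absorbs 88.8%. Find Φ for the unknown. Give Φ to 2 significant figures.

Photons absorbed by the actinometer: 1.25e-4 / 0.511 = 2.446e-4 mol.
Incident flux: 2.446e-4 / 0.708 = 3.455e-4 einstein.
Absorbed by unknown: 0.888 × 3.455e-4 = 3.068e-4 mol.
Φ(unknown) = 1.58e-4 / 3.068e-4 = 0.51.

Φ = 0.51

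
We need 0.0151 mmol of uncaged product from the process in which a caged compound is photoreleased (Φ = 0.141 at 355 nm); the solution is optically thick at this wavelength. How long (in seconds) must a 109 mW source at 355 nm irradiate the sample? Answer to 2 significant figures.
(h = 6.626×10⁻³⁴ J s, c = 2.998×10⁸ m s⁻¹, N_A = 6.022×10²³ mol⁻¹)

Product: 0.0151 mmol = 1.51×10⁻⁵ mol.
Photons that must be absorbed: 1.51×10⁻⁵ / 0.141 = 1.071×10⁻⁴ mol.
Photon energy: hc/λ = 5.596×10⁻¹⁹ J; per mole, 3.370×10⁵ J mol⁻¹.
Energy required: 1.071×10⁻⁴ × 3.370×10⁵ = 36.09 J.
Time: 36.09 J / 0.109 W = 330 s.

t ≈ 330 s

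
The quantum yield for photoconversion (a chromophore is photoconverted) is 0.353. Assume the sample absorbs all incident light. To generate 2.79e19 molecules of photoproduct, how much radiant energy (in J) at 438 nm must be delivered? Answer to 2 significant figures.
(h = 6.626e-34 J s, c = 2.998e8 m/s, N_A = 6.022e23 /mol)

Product: 2.79e19 / 6.022e23 = 4.633e-5 mol.
Photons that must be absorbed: 4.633e-5 / 0.353 = 1.312e-4 mol.
Photon energy: hc/λ = 4.535e-19 J; per mole, 2.731e5 J mol⁻¹.
Energy required: 1.312e-4 × 2.731e5 = 36 J.

36 J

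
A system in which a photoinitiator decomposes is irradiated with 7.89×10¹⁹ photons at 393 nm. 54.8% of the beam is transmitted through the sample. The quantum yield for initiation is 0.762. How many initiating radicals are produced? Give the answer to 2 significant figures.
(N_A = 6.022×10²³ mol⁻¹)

2.7×10¹⁹ initiating radicals

Moles of photons: 7.89×10¹⁹ / 6.022×10²³ = 1.310×10⁻⁴ mol.
Fraction absorbed: 1 − 54.8/100 = 0.4520.
Photons absorbed: 0.4520 × 1.310×10⁻⁴ = 5.921×10⁻⁵ mol.
Product: Φ × n_abs = 0.762 × 5.921×10⁻⁵ = 4.512×10⁻⁵ mol.
As a count: 4.512×10⁻⁵ × 6.022×10²³ = 2.7×10¹⁹.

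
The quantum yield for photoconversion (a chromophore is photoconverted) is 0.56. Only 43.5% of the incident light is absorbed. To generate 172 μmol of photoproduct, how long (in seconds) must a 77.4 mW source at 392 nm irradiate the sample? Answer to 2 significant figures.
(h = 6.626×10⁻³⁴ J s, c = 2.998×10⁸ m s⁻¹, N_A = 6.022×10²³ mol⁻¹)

Product: 172 μmol = 1.72×10⁻⁴ mol.
Photons that must be absorbed: 1.72×10⁻⁴ / 0.56 = 3.071×10⁻⁴ mol.
Incident photons needed: 3.071×10⁻⁴ / 0.435 = 7.060×10⁻⁴ mol.
Photon energy: hc/λ = 5.068×10⁻¹⁹ J; per mole, 3.052×10⁵ J mol⁻¹.
Energy required: 7.060×10⁻⁴ × 3.052×10⁵ = 215.5 J.
Time: 215.5 J / 0.0774 W = 2800 s.

t ≈ 2800 s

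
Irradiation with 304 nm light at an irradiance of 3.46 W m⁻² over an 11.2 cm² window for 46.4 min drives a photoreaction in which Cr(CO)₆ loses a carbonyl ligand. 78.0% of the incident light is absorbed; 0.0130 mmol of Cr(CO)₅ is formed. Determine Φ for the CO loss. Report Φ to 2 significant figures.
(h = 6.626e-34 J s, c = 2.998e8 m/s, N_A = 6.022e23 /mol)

Φ = 0.61

Product: 0.0130 mmol = 1.30e-5 mol.
Photon energy at 304 nm: hc/λ = (6.626e-34)(2.998e8)/(304e-9) = 6.534e-19 J.
Energy delivered: (3.46 W m⁻²)(11.2e-4 m²)(2784 s) = 10.79 J.
Photons incident: 10.79 / 6.534e-19 = 1.651e19, i.e. 1.651e19/6.022e23 = 2.742e-5 mol.
Photons absorbed: 0.780 × 2.742e-5 = 2.139e-5 mol.
Φ = 1.30e-5 mol / 2.139e-5 mol photons = 0.61.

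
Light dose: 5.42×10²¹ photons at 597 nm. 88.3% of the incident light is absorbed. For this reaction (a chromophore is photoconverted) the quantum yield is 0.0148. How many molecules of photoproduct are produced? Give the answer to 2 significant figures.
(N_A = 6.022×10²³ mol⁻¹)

Moles of photons: 5.42×10²¹ / 6.022×10²³ = 0.009000 mol.
Photons absorbed: 0.883 × 0.009000 = 0.007947 mol.
Product: Φ × n_abs = 0.0148 × 0.007947 = 1.176×10⁻⁴ mol.
As a count: 1.176×10⁻⁴ × 6.022×10²³ = 7.1×10¹⁹.

7.1×10¹⁹ molecules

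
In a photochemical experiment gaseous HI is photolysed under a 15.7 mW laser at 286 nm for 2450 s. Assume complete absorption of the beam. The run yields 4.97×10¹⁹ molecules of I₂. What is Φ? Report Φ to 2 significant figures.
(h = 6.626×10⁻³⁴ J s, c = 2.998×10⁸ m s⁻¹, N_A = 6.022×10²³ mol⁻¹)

Product: 4.97×10¹⁹ / 6.022×10²³ = 8.253×10⁻⁵ mol.
Photon energy at 286 nm: hc/λ = (6.626×10⁻³⁴)(2.998×10⁸)/(286×10⁻⁹) = 6.946×10⁻¹⁹ J.
Energy delivered: (15.7 mW)(2450 s) = 38.46 J.
Photons incident: 38.46 / 6.946×10⁻¹⁹ = 5.537×10¹⁹, i.e. 5.537×10¹⁹/6.022×10²³ = 9.195×10⁻⁵ mol.
Φ = 8.253×10⁻⁵ mol / 9.195×10⁻⁵ mol photons = 0.90.

Φ = 0.90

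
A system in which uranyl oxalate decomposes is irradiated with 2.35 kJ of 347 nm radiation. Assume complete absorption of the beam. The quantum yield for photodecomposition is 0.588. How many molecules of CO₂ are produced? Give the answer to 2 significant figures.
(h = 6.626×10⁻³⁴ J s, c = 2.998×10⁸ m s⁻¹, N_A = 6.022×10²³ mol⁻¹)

Photon energy at 347 nm: hc/λ = (6.626×10⁻³⁴)(2.998×10⁸)/(347×10⁻⁹) = 5.725×10⁻¹⁹ J.
Incident energy: 2.35 kJ = 2350 J.
Photons incident: 2350 / 5.725×10⁻¹⁹ = 4.105×10²¹, i.e. 4.105×10²¹/6.022×10²³ = 0.006817 mol.
Product: Φ × n_abs = 0.588 × 0.006817 = 0.004008 mol.
As a count: 0.004008 × 6.022×10²³ = 2.4×10²¹.

2.4×10²¹ molecules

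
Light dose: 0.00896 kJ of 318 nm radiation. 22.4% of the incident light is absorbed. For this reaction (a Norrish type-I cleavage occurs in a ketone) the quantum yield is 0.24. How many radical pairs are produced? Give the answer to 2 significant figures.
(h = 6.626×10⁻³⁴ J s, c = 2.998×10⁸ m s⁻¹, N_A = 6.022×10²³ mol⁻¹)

Photon energy at 318 nm: hc/λ = (6.626×10⁻³⁴)(2.998×10⁸)/(318×10⁻⁹) = 6.247×10⁻¹⁹ J.
Incident energy: 0.00896 kJ = 8.96 J.
Photons incident: 8.96 / 6.247×10⁻¹⁹ = 1.434×10¹⁹, i.e. 1.434×10¹⁹/6.022×10²³ = 2.381×10⁻⁵ mol.
Photons absorbed: 0.224 × 2.381×10⁻⁵ = 5.333×10⁻⁶ mol.
Product: Φ × n_abs = 0.24 × 5.333×10⁻⁶ = 1.280×10⁻⁶ mol.
As a count: 1.280×10⁻⁶ × 6.022×10²³ = 7.7×10¹⁷.

7.7×10¹⁷ radical pairs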